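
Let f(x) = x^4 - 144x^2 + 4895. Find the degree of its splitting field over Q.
[K : Q] = 4

Solving the quadratic in x^2: x^2 = (144 ± √(144^2 - 4·4895))/2 = (144 ± √1156)/2 = (144 ± 34)/2, giving x^2 = 89 or x^2 = 55. So f(x) = (x^2 - 89)(x^2 - 55) and the roots of f are ±√89, ±√55. Hence the splitting field is K = Q(√89, √55). Since 89 and 55 are distinct squarefree integers > 1, their product 4895 is not a perfect square, so √55 ∉ Q(√89). By the tower law [K:Q] = [Q(√89,√55):Q(√89)] · [Q(√89):Q] = 2 · 2 = 4.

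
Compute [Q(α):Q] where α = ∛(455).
[Q(α):Q] = 3

The minimal polynomial of α is x^3 - 455, irreducible over Q since 455 is not a perfect cube (so x^3 - 455 has no rational root). Hence [Q(α):Q] = deg(m_α) = 3.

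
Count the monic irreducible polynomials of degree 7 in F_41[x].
There are 27822039120 monic irreducible polynomials of degree 7 over F_41

Each element of F_{41^7} that lies in no proper subfield is a root of exactly one monic irreducible of degree 7 over F_41, and each such polynomial has 7 distinct roots in F_{41^7}. By Möbius inversion the count is N_41(7) = (1/7) Σ_{d|7} μ(7/d) · 41^d = (1/7)(μ(7)·41^1 + μ(1)·41^7) = 194754273840/7 = 27822039120.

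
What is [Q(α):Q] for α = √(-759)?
[Q(α):Q] = 2

[Q(α):Q] equals the degree of the minimal polynomial of α. Here α^2 = -759 and x^2 + 759 is irreducible (d = -759 is squarefree, ≠ 1, hence not a square), so deg(m_α) = 2. Thus [Q(α):Q] = 2.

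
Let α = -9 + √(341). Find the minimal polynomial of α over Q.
m_α(x) = x^2 + 18x - 260

From α + 9 = √(341), squaring gives (α + 9)^2 = 341, i.e. α^2 + 18α + 81 = 341, so α^2 + 18α - 260 = 0. The discriminant of x^2 + 18x - 260 is (18)^2 - 4·(-260) = 324 + 1040 = 1364, and 4·(341) is not a perfect square in Q since 341 is squarefree and ≠ 1. Hence x^2 + 18x - 260 is irreducible over Q and is the minimal polynomial of α.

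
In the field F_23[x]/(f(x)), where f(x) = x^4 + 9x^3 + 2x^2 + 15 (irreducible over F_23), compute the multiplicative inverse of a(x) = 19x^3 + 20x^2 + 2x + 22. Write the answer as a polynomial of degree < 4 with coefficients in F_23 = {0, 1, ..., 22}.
a(x)^(-1) ≡ 19x^3 + x^2 + 22x + 3 (mod f(x))

Since f is irreducible over F_23, F_23[x]/(f) is a field and a(x) ≠ 0 has an inverse. Apply the extended Euclidean algorithm to f(x) and a(x) in F_23[x]: f(x) = (17x + 8)·a(x) + (15x^2 + x);  a(x) = (12x + 22)·(15x^2 + x) + (3x + 22);  (15x^2 + x) = (5x + 2)·(3x + 22) + (2). The last nonzero remainder is the constant 2 = gcd(f, a) in F_23. Back-substituting through the division chain expresses 2 = s(x)·a(x) + t(x)·f(x) with s(x) ≡ 15x^3 + 2x^2 + 21x + 6 (mod f), so (15x^3 + 2x^2 + 21x + 6)·a(x) ≡ 2 (mod f). Multiplying by 2^(-1) ≡ 12 in F_23 gives a(x)^(-1) ≡ 12·(15x^3 + 2x^2 + 21x + 6) ≡ 19x^3 + x^2 + 22x + 3 (mod f). Check: (19x^3 + 20x^2 + 2x + 22)·(19x^3 + x^2 + 22x + 3) = 16x^6 + 8x^5 + 16x^4 + 20x^3 + 11x^2 + 7x + 20 ≡ 1 (mod x^4 + 9x^3 + 2x^2 + 15).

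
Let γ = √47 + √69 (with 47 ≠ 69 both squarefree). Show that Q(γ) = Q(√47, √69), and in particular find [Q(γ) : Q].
[Q(γ) : Q] = 4 (equivalently, Q(γ) = Q(√47, √69))

Obviously Q(γ) ⊆ Q(√47, √69), and [Q(√47, √69):Q] = 4 (since 47, 69 are distinct squarefree integers > 1 with 3243 not a perfect square). To show equality we compute the minimal polynomial of γ. From γ = √47 + √69: γ^2 = 47 + 2√(3243) + 69 = 116 + 2√(3243), so γ^2 - 116 = 2√(3243); squaring, (γ^2 - 116)^2 = 4·3243, i.e. γ^4 - 232γ^2 + 13456 - 12972 = 0, i.e. γ^4 - 232γ^2 + 484 = 0. So γ is a root of x^4 - 232x^2 + 484. This polynomial is irreducible over Q: it has no rational root (each ±√47 ± √69 is irrational), and any factorization into two quadratics over Q would force √(3243) ∈ Q (pairing opposite roots) or √47, √69 ∈ Q (other pairings), all impossible. Hence [Q(γ):Q] = 4 = [Q(√47, √69):Q], so Q(γ) = Q(√47, √69).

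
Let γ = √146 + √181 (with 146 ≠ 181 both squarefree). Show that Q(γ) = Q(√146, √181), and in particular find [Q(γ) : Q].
[Q(γ) : Q] = 4 (equivalently, Q(γ) = Q(√146, √181))

Obviously Q(γ) ⊆ Q(√146, √181), and [Q(√146, √181):Q] = 4 (since 146, 181 are distinct squarefree integers > 1 with 26426 not a perfect square). To show equality we compute the minimal polynomial of γ. From γ = √146 + √181: γ^2 = 146 + 2√(26426) + 181 = 327 + 2√(26426), so γ^2 - 327 = 2√(26426); squaring, (γ^2 - 327)^2 = 4·26426, i.e. γ^4 - 654γ^2 + 106929 - 105704 = 0, i.e. γ^4 - 654γ^2 + 1225 = 0. So γ is a root of x^4 - 654x^2 + 1225. This polynomial is irreducible over Q: it has no rational root (each ±√146 ± √181 is irrational), and any factorization into two quadratics over Q would force √(26426) ∈ Q (pairing opposite roots) or √146, √181 ∈ Q (other pairings), all impossible. Hence [Q(γ):Q] = 4 = [Q(√146, √181):Q], so Q(γ) = Q(√146, √181).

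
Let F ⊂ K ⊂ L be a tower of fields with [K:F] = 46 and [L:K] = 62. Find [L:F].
[L:F] = 2852

The tower law says that for any tower of field extensions F ⊂ K ⊂ L with finite degrees, [L:F] = [L:K] · [K:F]. Here this gives [L:F] = 62 · 46 = 2852.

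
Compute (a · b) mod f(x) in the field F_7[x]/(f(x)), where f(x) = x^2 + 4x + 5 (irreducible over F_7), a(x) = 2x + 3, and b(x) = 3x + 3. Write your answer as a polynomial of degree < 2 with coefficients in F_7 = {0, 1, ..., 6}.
a · b ≡ 5x (mod f(x))

Multiply in F_7[x]: a(x)·b(x) = (2x + 3)·(3x + 3) = 6x^2 + x + 2. This has degree ≥ 2, so divide by f(x) over F_7: 6x^2 + x + 2 = (6)·(x^2 + 4x + 5) + (5x). Hence a·b ≡ 5x (mod f). (F_7[x]/(f) is a field with 7^2 = 49 elements since f is irreducible of degree 2.)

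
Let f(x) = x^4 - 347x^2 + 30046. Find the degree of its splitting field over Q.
[K : Q] = 4

Solving the quadratic in x^2: x^2 = (347 ± √(347^2 - 4·30046))/2 = (347 ± √225)/2 = (347 ± 15)/2, giving x^2 = 166 or x^2 = 181. So f(x) = (x^2 - 166)(x^2 - 181) and the roots of f are ±√166, ±√181. Hence the splitting field is K = Q(√166, √181). Since 166 and 181 are distinct squarefree integers > 1, their product 30046 is not a perfect square, so √181 ∉ Q(√166). By the tower law [K:Q] = [Q(√166,√181):Q(√166)] · [Q(√166):Q] = 2 · 2 = 4.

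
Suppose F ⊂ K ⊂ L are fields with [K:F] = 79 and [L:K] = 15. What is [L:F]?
[L:F] = 1185

The tower law says that for any tower of field extensions F ⊂ K ⊂ L with finite degrees, [L:F] = [L:K] · [K:F]. Here this gives [L:F] = 15 · 79 = 1185.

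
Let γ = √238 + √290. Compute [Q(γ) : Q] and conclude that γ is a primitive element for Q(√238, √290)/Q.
[Q(γ) : Q] = 4 (equivalently, Q(γ) = Q(√238, √290))

Obviously Q(γ) ⊆ Q(√238, √290), and [Q(√238, √290):Q] = 4 (since 238, 290 are distinct squarefree integers > 1 with 69020 not a perfect square). To show equality we compute the minimal polynomial of γ. From γ = √238 + √290: γ^2 = 238 + 2√(69020) + 290 = 528 + 2√(69020), so γ^2 - 528 = 2√(69020); squaring, (γ^2 - 528)^2 = 4·69020, i.e. γ^4 - 1056γ^2 + 278784 - 276080 = 0, i.e. γ^4 - 1056γ^2 + 2704 = 0. So γ is a root of x^4 - 1056x^2 + 2704. This polynomial is irreducible over Q: it has no rational root (each ±√238 ± √290 is irrational), and any factorization into two quadratics over Q would force √(69020) ∈ Q (pairing opposite roots) or √238, √290 ∈ Q (other pairings), all impossible. Hence [Q(γ):Q] = 4 = [Q(√238, √290):Q], so Q(γ) = Q(√238, √290).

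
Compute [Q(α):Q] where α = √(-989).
[Q(α):Q] = 2

[Q(α):Q] equals the degree of the minimal polynomial of α. Here α^2 = -989 and x^2 + 989 is irreducible (d = -989 is squarefree, ≠ 1, hence not a square), so deg(m_α) = 2. Thus [Q(α):Q] = 2.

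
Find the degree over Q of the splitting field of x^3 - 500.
[K : Q] = 6

The roots of x^3 - 500 are ∛500, ω∛500, ω^2∛500 where ω = e^(2πi/3) is a primitive cube root of unity, so K = Q(∛500, ω). Now [Q(∛500):Q] = 3 (since 500 is not a perfect cube, x^3 - 500 is irreducible) and [Q(ω):Q] = 2. Both 2 and 3 divide [K:Q], and [K:Q] ≤ 3·2 = 6, so [K:Q] = 6. (Equivalently: Q(∛500) ⊂ R but ω ∉ R, so [K : Q(∛500)] = 2.)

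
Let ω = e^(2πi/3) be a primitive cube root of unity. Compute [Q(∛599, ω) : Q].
[Q(∛599, ω) : Q] = 6

[Q(∛599):Q] = 3 (min poly x^3 - 599, irreducible since 599 is not a perfect cube). [Q(ω):Q] = 2 (min poly x^2 + x + 1). Since Q(∛599) ⊂ R and ω ∉ R, we have ω ∉ Q(∛599), so x^2 + x + 1 remains irreducible over Q(∛599) and [Q(∛599, ω) : Q(∛599)] = 2. By the tower law, [Q(∛599, ω) : Q] = 3 · 2 = 6. (In fact Q(∛599, ω) is the splitting field of x^3 - 599 over Q.)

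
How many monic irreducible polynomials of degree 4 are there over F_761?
There are 83845138380 monic irreducible polynomials of degree 4 over F_761

Each element of F_{761^4} that lies in no proper subfield is a root of exactly one monic irreducible of degree 4 over F_761, and each such polynomial has 4 distinct roots in F_{761^4}. By Möbius inversion the count is N_761(4) = (1/4) Σ_{d|4} μ(4/d) · 761^d = (1/4)(μ(4)·761^1 + μ(2)·761^2 + μ(1)·761^4) = 335380553520/4 = 83845138380.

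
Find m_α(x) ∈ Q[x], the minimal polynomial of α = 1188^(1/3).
m_α(x) = x^3 - 1188

α satisfies α^3 = 1188, so x^3 - 1188 annihilates α. By the rational root test, a rational root p/q (in lowest terms) of x^3 - 1188 would satisfy p^3 = 1188 q^3, forcing q = 1 and p^3 = 1188; but 1188 is not a perfect cube, contradiction. A monic cubic over Q with no rational root is irreducible (any nontrivial factorization would include a linear factor). Hence x^3 - 1188 is the minimal polynomial of α, and in particular [Q(α):Q] = 3.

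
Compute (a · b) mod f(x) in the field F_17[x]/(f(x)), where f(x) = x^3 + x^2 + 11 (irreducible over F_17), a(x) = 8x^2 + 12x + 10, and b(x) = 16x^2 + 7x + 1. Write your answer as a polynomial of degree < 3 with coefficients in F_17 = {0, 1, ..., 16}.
a · b ≡ 13x^2 + 16 (mod f(x))

Multiply in F_17[x]: a(x)·b(x) = (8x^2 + 12x + 10)·(16x^2 + 7x + 1) = 9x^4 + 10x^3 + 14x^2 + 14x + 10. This has degree ≥ 3, so divide by f(x) over F_17: 9x^4 + 10x^3 + 14x^2 + 14x + 10 = (9x + 1)·(x^3 + x^2 + 11) + (13x^2 + 16). Hence a·b ≡ 13x^2 + 16 (mod f). (F_17[x]/(f) is a field with 17^3 = 4913 elements since f is irreducible of degree 3.)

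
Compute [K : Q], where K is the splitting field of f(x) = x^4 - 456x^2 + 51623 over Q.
[K : Q] = 4

Solving the quadratic in x^2: x^2 = (456 ± √(456^2 - 4·51623))/2 = (456 ± √1444)/2 = (456 ± 38)/2, giving x^2 = 247 or x^2 = 209. So f(x) = (x^2 - 247)(x^2 - 209) and the roots of f are ±√247, ±√209. Hence the splitting field is K = Q(√247, √209). Since 247 and 209 are distinct squarefree integers > 1, their product 51623 is not a perfect square, so √209 ∉ Q(√247). By the tower law [K:Q] = [Q(√247,√209):Q(√247)] · [Q(√247):Q] = 2 · 2 = 4.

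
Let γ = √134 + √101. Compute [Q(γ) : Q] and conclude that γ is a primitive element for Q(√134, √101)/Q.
[Q(γ) : Q] = 4 (equivalently, Q(γ) = Q(√134, √101))

Obviously Q(γ) ⊆ Q(√134, √101), and [Q(√134, √101):Q] = 4 (since 134, 101 are distinct squarefree integers > 1 with 13534 not a perfect square). To show equality we compute the minimal polynomial of γ. From γ = √134 + √101: γ^2 = 134 + 2√(13534) + 101 = 235 + 2√(13534), so γ^2 - 235 = 2√(13534); squaring, (γ^2 - 235)^2 = 4·13534, i.e. γ^4 - 470γ^2 + 55225 - 54136 = 0, i.e. γ^4 - 470γ^2 + 1089 = 0. So γ is a root of x^4 - 470x^2 + 1089. This polynomial is irreducible over Q: it has no rational root (each ±√134 ± √101 is irrational), and any factorization into two quadratics over Q would force √(13534) ∈ Q (pairing opposite roots) or √134, √101 ∈ Q (other pairings), all impossible. Hence [Q(γ):Q] = 4 = [Q(√134, √101):Q], so Q(γ) = Q(√134, √101).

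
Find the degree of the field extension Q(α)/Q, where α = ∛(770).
[Q(α):Q] = 3

The minimal polynomial of α is x^3 - 770, irreducible over Q since 770 is not a perfect cube (so x^3 - 770 has no rational root). Hence [Q(α):Q] = deg(m_α) = 3.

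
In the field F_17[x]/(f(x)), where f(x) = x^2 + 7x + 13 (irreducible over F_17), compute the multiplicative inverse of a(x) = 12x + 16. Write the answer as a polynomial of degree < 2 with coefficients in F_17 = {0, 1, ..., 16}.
a(x)^(-1) ≡ 11x (mod f(x))

Since f is irreducible over F_17, F_17[x]/(f) is a field and a(x) ≠ 0 has an inverse. Apply the extended Euclidean algorithm to f(x) and a(x) in F_17[x]: f(x) = (10x)·a(x) + (13). The last nonzero remainder is the constant 13 = gcd(f, a) in F_17. Back-substituting through the division chain expresses 13 = s(x)·a(x) + t(x)·f(x) with s(x) ≡ 7x (mod f), so (7x)·a(x) ≡ 13 (mod f). Multiplying by 13^(-1) ≡ 4 in F_17 gives a(x)^(-1) ≡ 4·(7x) ≡ 11x (mod f). Check: (12x + 16)·(11x) = 13x^2 + 6x ≡ 1 (mod x^2 + 7x + 13).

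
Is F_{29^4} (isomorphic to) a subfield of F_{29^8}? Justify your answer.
Yes: F_{29^4} is a subfield of F_{29^8}

F_{p^m} embeds in F_{p^n} iff m | n (since F_{p^n} is the splitting field of x^(p^n) - x, and F_{p^m} ⊂ F_{p^n} forces p^n to be a power of p^m, i.e. m | n; conversely if m | n then every root of x^(p^m) - x is a root of x^(p^n) - x). Here 4 | 8 (since 8 = 2·4), so F_{29^4} is a subfield of F_{29^8}, and [F_{29^8} : F_{29^4}] = 8/4 = 2.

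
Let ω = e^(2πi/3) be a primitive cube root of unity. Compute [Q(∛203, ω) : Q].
[Q(∛203, ω) : Q] = 6

[Q(∛203):Q] = 3 (min poly x^3 - 203, irreducible since 203 is not a perfect cube). [Q(ω):Q] = 2 (min poly x^2 + x + 1). Since Q(∛203) ⊂ R and ω ∉ R, we have ω ∉ Q(∛203), so x^2 + x + 1 remains irreducible over Q(∛203) and [Q(∛203, ω) : Q(∛203)] = 2. By the tower law, [Q(∛203, ω) : Q] = 3 · 2 = 6. (In fact Q(∛203, ω) is the splitting field of x^3 - 203 over Q.)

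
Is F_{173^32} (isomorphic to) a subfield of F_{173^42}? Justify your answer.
No: F_{173^32} is not a subfield of F_{173^42}

F_{p^m} embeds in F_{p^n} iff m | n. Here 32 ∤ 42 (since 42 = 1·32 + 10 with remainder 10 ≠ 0), so F_{173^32} is not a subfield of F_{173^42}. Equivalently: if it were, the tower law would give 32 = [F_{173^32}:F_173] dividing [F_{173^42}:F_173] = 42, contradiction.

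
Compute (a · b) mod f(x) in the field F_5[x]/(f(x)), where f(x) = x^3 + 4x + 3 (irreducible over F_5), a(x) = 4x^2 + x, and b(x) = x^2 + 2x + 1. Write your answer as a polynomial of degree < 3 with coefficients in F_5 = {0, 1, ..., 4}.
a · b ≡ 3x + 3 (mod f(x))

Multiply in F_5[x]: a(x)·b(x) = (4x^2 + x)·(x^2 + 2x + 1) = 4x^4 + 4x^3 + x^2 + x. This has degree ≥ 3, so divide by f(x) over F_5: 4x^4 + 4x^3 + x^2 + x = (4x + 4)·(x^3 + 4x + 3) + (3x + 3). Hence a·b ≡ 3x + 3 (mod f). (F_5[x]/(f) is a field with 5^3 = 125 elements since f is irreducible of degree 3.)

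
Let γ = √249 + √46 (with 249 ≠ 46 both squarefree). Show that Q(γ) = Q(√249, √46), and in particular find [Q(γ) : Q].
[Q(γ) : Q] = 4 (equivalently, Q(γ) = Q(√249, √46))

Obviously Q(γ) ⊆ Q(√249, √46), and [Q(√249, √46):Q] = 4 (since 249, 46 are distinct squarefree integers > 1 with 11454 not a perfect square). To show equality we compute the minimal polynomial of γ. From γ = √249 + √46: γ^2 = 249 + 2√(11454) + 46 = 295 + 2√(11454), so γ^2 - 295 = 2√(11454); squaring, (γ^2 - 295)^2 = 4·11454, i.e. γ^4 - 590γ^2 + 87025 - 45816 = 0, i.e. γ^4 - 590γ^2 + 41209 = 0. So γ is a root of x^4 - 590x^2 + 41209. This polynomial is irreducible over Q: it has no rational root (each ±√249 ± √46 is irrational), and any factorization into two quadratics over Q would force √(11454) ∈ Q (pairing opposite roots) or √249, √46 ∈ Q (other pairings), all impossible. Hence [Q(γ):Q] = 4 = [Q(√249, √46):Q], so Q(γ) = Q(√249, √46).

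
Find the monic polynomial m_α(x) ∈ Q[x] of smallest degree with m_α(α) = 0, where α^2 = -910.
m_α(x) = x^2 + 910

α satisfies α^2 + 910 = 0, so x^2 + 910 annihilates α. Since d = -910 is squarefree and ≠ 1, it is not a perfect square in Q, so x^2 + 910 has no rational root and is therefore irreducible over Q (a degree-2 polynomial over a field is irreducible iff it has no root). Hence m_α(x) = x^2 + 910.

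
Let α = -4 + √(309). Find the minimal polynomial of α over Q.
m_α(x) = x^2 + 8x - 293

From α + 4 = √(309), squaring gives (α + 4)^2 = 309, i.e. α^2 + 8α + 16 = 309, so α^2 + 8α - 293 = 0. The discriminant of x^2 + 8x - 293 is (8)^2 - 4·(-293) = 64 + 1172 = 1236, and 4·(309) is not a perfect square in Q since 309 is squarefree and ≠ 1. Hence x^2 + 8x - 293 is irreducible over Q and is the minimal polynomial of α.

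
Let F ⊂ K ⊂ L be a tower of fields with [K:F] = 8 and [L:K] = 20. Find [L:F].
[L:F] = 160

The tower law says that for any tower of field extensions F ⊂ K ⊂ L with finite degrees, [L:F] = [L:K] · [K:F]. Here this gives [L:F] = 20 · 8 = 160.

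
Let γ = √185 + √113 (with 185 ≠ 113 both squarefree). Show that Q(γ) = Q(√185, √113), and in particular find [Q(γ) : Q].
[Q(γ) : Q] = 4 (equivalently, Q(γ) = Q(√185, √113))

Obviously Q(γ) ⊆ Q(√185, √113), and [Q(√185, √113):Q] = 4 (since 185, 113 are distinct squarefree integers > 1 with 20905 not a perfect square). To show equality we compute the minimal polynomial of γ. From γ = √185 + √113: γ^2 = 185 + 2√(20905) + 113 = 298 + 2√(20905), so γ^2 - 298 = 2√(20905); squaring, (γ^2 - 298)^2 = 4·20905, i.e. γ^4 - 596γ^2 + 88804 - 83620 = 0, i.e. γ^4 - 596γ^2 + 5184 = 0. So γ is a root of x^4 - 596x^2 + 5184. This polynomial is irreducible over Q: it has no rational root (each ±√185 ± √113 is irrational), and any factorization into two quadratics over Q would force √(20905) ∈ Q (pairing opposite roots) or √185, √113 ∈ Q (other pairings), all impossible. Hence [Q(γ):Q] = 4 = [Q(√185, √113):Q], so Q(γ) = Q(√185, √113).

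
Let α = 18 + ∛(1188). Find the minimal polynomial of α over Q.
m_α(x) = x^3 - 54x^2 + 972x - 7020

Set β = α - 18 = ∛(1188), so β^3 = 1188. Then (α - 18)^3 - 1188 = 0, i.e. α is a root of g(x) = (x - 18)^3 - 1188 = x^3 - 54x^2 + 972x - 7020. Since g(x) = h(x - 18) where h(x) = x^3 - 1188, and h is irreducible over Q (because 1188 is not a perfect cube, so h has no rational root, and a monic cubic with no rational root is irreducible), g is also irreducible (irreducibility is preserved under the substitution x → x - 18). Hence m_α(x) = x^3 - 54x^2 + 972x - 7020.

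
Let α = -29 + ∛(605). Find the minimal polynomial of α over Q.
m_α(x) = x^3 + 87x^2 + 2523x + 23784

Set β = α + 29 = ∛(605), so β^3 = 605. Then (α + 29)^3 - 605 = 0, i.e. α is a root of g(x) = (x + 29)^3 - 605 = x^3 + 87x^2 + 2523x + 23784. Since g(x) = h(x + 29) where h(x) = x^3 - 605, and h is irreducible over Q (because 605 is not a perfect cube, so h has no rational root, and a monic cubic with no rational root is irreducible), g is also irreducible (irreducibility is preserved under the substitution x → x + 29). Hence m_α(x) = x^3 + 87x^2 + 2523x + 23784.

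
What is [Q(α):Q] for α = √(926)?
[Q(α):Q] = 2

[Q(α):Q] equals the degree of the minimal polynomial of α. Here α^2 = 926 and x^2 - 926 is irreducible (d = 926 is squarefree, ≠ 1, hence not a square), so deg(m_α) = 2. Thus [Q(α):Q] = 2.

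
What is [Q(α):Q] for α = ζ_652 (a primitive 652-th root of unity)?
[Q(α):Q] = 324

The minimal polynomial of ζ_652 over Q is the 652-th cyclotomic polynomial Φ_652(x), which is irreducible over Q and has degree φ(652) = 324. Hence [Q(α):Q] = φ(652) = 324.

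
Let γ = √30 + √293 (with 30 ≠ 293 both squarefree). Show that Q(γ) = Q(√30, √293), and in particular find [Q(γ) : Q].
[Q(γ) : Q] = 4 (equivalently, Q(γ) = Q(√30, √293))

Obviously Q(γ) ⊆ Q(√30, √293), and [Q(√30, √293):Q] = 4 (since 30, 293 are distinct squarefree integers > 1 with 8790 not a perfect square). To show equality we compute the minimal polynomial of γ. From γ = √30 + √293: γ^2 = 30 + 2√(8790) + 293 = 323 + 2√(8790), so γ^2 - 323 = 2√(8790); squaring, (γ^2 - 323)^2 = 4·8790, i.e. γ^4 - 646γ^2 + 104329 - 35160 = 0, i.e. γ^4 - 646γ^2 + 69169 = 0. So γ is a root of x^4 - 646x^2 + 69169. This polynomial is irreducible over Q: it has no rational root (each ±√30 ± √293 is irrational), and any factorization into two quadratics over Q would force √(8790) ∈ Q (pairing opposite roots) or √30, √293 ∈ Q (other pairings), all impossible. Hence [Q(γ):Q] = 4 = [Q(√30, √293):Q], so Q(γ) = Q(√30, √293).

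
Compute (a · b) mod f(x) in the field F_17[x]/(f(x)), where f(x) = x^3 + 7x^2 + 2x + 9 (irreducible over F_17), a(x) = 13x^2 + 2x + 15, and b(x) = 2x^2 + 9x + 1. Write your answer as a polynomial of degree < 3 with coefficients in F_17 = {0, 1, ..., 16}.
a · b ≡ 11x^2 + 8x + 3 (mod f(x))

Multiply in F_17[x]: a(x)·b(x) = (13x^2 + 2x + 15)·(2x^2 + 9x + 1) = 9x^4 + 2x^3 + 10x^2 + x + 15. This has degree ≥ 3, so divide by f(x) over F_17: 9x^4 + 2x^3 + 10x^2 + x + 15 = (9x + 7)·(x^3 + 7x^2 + 2x + 9) + (11x^2 + 8x + 3). Hence a·b ≡ 11x^2 + 8x + 3 (mod f). (F_17[x]/(f) is a field with 17^3 = 4913 elements since f is irreducible of degree 3.)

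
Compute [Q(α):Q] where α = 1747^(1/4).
[Q(α):Q] = 4

α is a root of x^4 - 1747. By Eisenstein's criterion at the prime p = 1747 (which divides the constant term 1747 but p^2 = 3052009 does not, since 1747 is squarefree), x^4 - 1747 is irreducible over Q. Hence [Q(α):Q] = 4.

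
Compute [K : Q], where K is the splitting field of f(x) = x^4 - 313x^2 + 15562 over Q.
[K : Q] = 4

Solving the quadratic in x^2: x^2 = (313 ± √(313^2 - 4·15562))/2 = (313 ± √35721)/2 = (313 ± 189)/2, giving x^2 = 251 or x^2 = 62. So f(x) = (x^2 - 251)(x^2 - 62) and the roots of f are ±√251, ±√62. Hence the splitting field is K = Q(√251, √62). Since 251 and 62 are distinct squarefree integers > 1, their product 15562 is not a perfect square, so √62 ∉ Q(√251). By the tower law [K:Q] = [Q(√251,√62):Q(√251)] · [Q(√251):Q] = 2 · 2 = 4.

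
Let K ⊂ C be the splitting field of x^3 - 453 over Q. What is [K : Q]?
[K : Q] = 6

The roots of x^3 - 453 are ∛453, ω∛453, ω^2∛453 where ω = e^(2πi/3) is a primitive cube root of unity, so K = Q(∛453, ω). Now [Q(∛453):Q] = 3 (since 453 is not a perfect cube, x^3 - 453 is irreducible) and [Q(ω):Q] = 2. Both 2 and 3 divide [K:Q], and [K:Q] ≤ 3·2 = 6, so [K:Q] = 6. (Equivalently: Q(∛453) ⊂ R but ω ∉ R, so [K : Q(∛453)] = 2.)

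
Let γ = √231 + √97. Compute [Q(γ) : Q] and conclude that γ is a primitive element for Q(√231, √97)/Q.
[Q(γ) : Q] = 4 (equivalently, Q(γ) = Q(√231, √97))

Obviously Q(γ) ⊆ Q(√231, √97), and [Q(√231, √97):Q] = 4 (since 231, 97 are distinct squarefree integers > 1 with 22407 not a perfect square). To show equality we compute the minimal polynomial of γ. From γ = √231 + √97: γ^2 = 231 + 2√(22407) + 97 = 328 + 2√(22407), so γ^2 - 328 = 2√(22407); squaring, (γ^2 - 328)^2 = 4·22407, i.e. γ^4 - 656γ^2 + 107584 - 89628 = 0, i.e. γ^4 - 656γ^2 + 17956 = 0. So γ is a root of x^4 - 656x^2 + 17956. This polynomial is irreducible over Q: it has no rational root (each ±√231 ± √97 is irrational), and any factorization into two quadratics over Q would force √(22407) ∈ Q (pairing opposite roots) or √231, √97 ∈ Q (other pairings), all impossible. Hence [Q(γ):Q] = 4 = [Q(√231, √97):Q], so Q(γ) = Q(√231, √97).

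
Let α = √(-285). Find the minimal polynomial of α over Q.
m_α(x) = x^2 + 285

α satisfies α^2 + 285 = 0, so x^2 + 285 annihilates α. Since d = -285 is squarefree and ≠ 1, it is not a perfect square in Q, so x^2 + 285 has no rational root and is therefore irreducible over Q (a degree-2 polynomial over a field is irreducible iff it has no root). Hence m_α(x) = x^2 + 285.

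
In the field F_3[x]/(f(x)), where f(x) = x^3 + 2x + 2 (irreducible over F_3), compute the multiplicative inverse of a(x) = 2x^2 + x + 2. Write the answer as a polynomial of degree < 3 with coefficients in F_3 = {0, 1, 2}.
a(x)^(-1) ≡ x^2 + x + 2 (mod f(x))

Since f is irreducible over F_3, F_3[x]/(f) is a field and a(x) ≠ 0 has an inverse. Apply the extended Euclidean algorithm to f(x) and a(x) in F_3[x]: f(x) = (2x + 2)·a(x) + (2x + 1);  a(x) = (x)·(2x + 1) + (2). The last nonzero remainder is the constant 2 = gcd(f, a) in F_3. Back-substituting through the division chain expresses 2 = s(x)·a(x) + t(x)·f(x) with s(x) ≡ 2x^2 + 2x + 1 (mod f), so (2x^2 + 2x + 1)·a(x) ≡ 2 (mod f). Multiplying by 2^(-1) ≡ 2 in F_3 gives a(x)^(-1) ≡ 2·(2x^2 + 2x + 1) ≡ x^2 + x + 2 (mod f). Check: (2x^2 + x + 2)·(x^2 + x + 2) = 2x^4 + x^2 + x + 1 ≡ 1 (mod x^3 + 2x + 2).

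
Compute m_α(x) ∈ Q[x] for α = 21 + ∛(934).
m_α(x) = x^3 - 63x^2 + 1323x - 10195

Set β = α - 21 = ∛(934), so β^3 = 934. Then (α - 21)^3 - 934 = 0, i.e. α is a root of g(x) = (x - 21)^3 - 934 = x^3 - 63x^2 + 1323x - 10195. Since g(x) = h(x - 21) where h(x) = x^3 - 934, and h is irreducible over Q (because 934 is not a perfect cube, so h has no rational root, and a monic cubic with no rational root is irreducible), g is also irreducible (irreducibility is preserved under the substitution x → x - 21). Hence m_α(x) = x^3 - 63x^2 + 1323x - 10195.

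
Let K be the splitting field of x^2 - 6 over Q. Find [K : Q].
[K : Q] = 2

f(x) = x^2 - 6 factors as (x - √6)(x + √6). The splitting field is K = Q(√6). Since 6 is squarefree and > 1, it is not a perfect square, so x^2 - 6 is irreducible over Q and [Q(√6) : Q] = 2. Hence [K : Q] = 2.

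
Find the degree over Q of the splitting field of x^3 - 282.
[K : Q] = 6

The roots of x^3 - 282 are ∛282, ω∛282, ω^2∛282 where ω = e^(2πi/3) is a primitive cube root of unity, so K = Q(∛282, ω). Now [Q(∛282):Q] = 3 (since 282 is not a perfect cube, x^3 - 282 is irreducible) and [Q(ω):Q] = 2. Both 2 and 3 divide [K:Q], and [K:Q] ≤ 3·2 = 6, so [K:Q] = 6. (Equivalently: Q(∛282) ⊂ R but ω ∉ R, so [K : Q(∛282)] = 2.)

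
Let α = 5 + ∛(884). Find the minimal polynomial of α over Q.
m_α(x) = x^3 - 15x^2 + 75x - 1009

Set β = α - 5 = ∛(884), so β^3 = 884. Then (α - 5)^3 - 884 = 0, i.e. α is a root of g(x) = (x - 5)^3 - 884 = x^3 - 15x^2 + 75x - 1009. Since g(x) = h(x - 5) where h(x) = x^3 - 884, and h is irreducible over Q (because 884 is not a perfect cube, so h has no rational root, and a monic cubic with no rational root is irreducible), g is also irreducible (irreducibility is preserved under the substitution x → x - 5). Hence m_α(x) = x^3 - 15x^2 + 75x - 1009.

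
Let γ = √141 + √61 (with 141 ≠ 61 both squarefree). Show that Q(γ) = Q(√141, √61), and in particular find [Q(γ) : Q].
[Q(γ) : Q] = 4 (equivalently, Q(γ) = Q(√141, √61))

Obviously Q(γ) ⊆ Q(√141, √61), and [Q(√141, √61):Q] = 4 (since 141, 61 are distinct squarefree integers > 1 with 8601 not a perfect square). To show equality we compute the minimal polynomial of γ. From γ = √141 + √61: γ^2 = 141 + 2√(8601) + 61 = 202 + 2√(8601), so γ^2 - 202 = 2√(8601); squaring, (γ^2 - 202)^2 = 4·8601, i.e. γ^4 - 404γ^2 + 40804 - 34404 = 0, i.e. γ^4 - 404γ^2 + 6400 = 0. So γ is a root of x^4 - 404x^2 + 6400. This polynomial is irreducible over Q: it has no rational root (each ±√141 ± √61 is irrational), and any factorization into two quadratics over Q would force √(8601) ∈ Q (pairing opposite roots) or √141, √61 ∈ Q (other pairings), all impossible. Hence [Q(γ):Q] = 4 = [Q(√141, √61):Q], so Q(γ) = Q(√141, √61).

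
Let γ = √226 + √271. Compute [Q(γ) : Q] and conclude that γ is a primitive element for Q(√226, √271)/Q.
[Q(γ) : Q] = 4 (equivalently, Q(γ) = Q(√226, √271))

Obviously Q(γ) ⊆ Q(√226, √271), and [Q(√226, √271):Q] = 4 (since 226, 271 are distinct squarefree integers > 1 with 61246 not a perfect square). To show equality we compute the minimal polynomial of γ. From γ = √226 + √271: γ^2 = 226 + 2√(61246) + 271 = 497 + 2√(61246), so γ^2 - 497 = 2√(61246); squaring, (γ^2 - 497)^2 = 4·61246, i.e. γ^4 - 994γ^2 + 247009 - 244984 = 0, i.e. γ^4 - 994γ^2 + 2025 = 0. So γ is a root of x^4 - 994x^2 + 2025. This polynomial is irreducible over Q: it has no rational root (each ±√226 ± √271 is irrational), and any factorization into two quadratics over Q would force √(61246) ∈ Q (pairing opposite roots) or √226, √271 ∈ Q (other pairings), all impossible. Hence [Q(γ):Q] = 4 = [Q(√226, √271):Q], so Q(γ) = Q(√226, √271).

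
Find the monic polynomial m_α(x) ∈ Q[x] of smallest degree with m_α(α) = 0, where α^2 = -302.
m_α(x) = x^2 + 302

α satisfies α^2 + 302 = 0, so x^2 + 302 annihilates α. Since d = -302 is squarefree and ≠ 1, it is not a perfect square in Q, so x^2 + 302 has no rational root and is therefore irreducible over Q (a degree-2 polynomial over a field is irreducible iff it has no root). Hence m_α(x) = x^2 + 302.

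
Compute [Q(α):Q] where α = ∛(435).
[Q(α):Q] = 3

The minimal polynomial of α is x^3 - 435, irreducible over Q since 435 is not a perfect cube (so x^3 - 435 has no rational root). Hence [Q(α):Q] = deg(m_α) = 3.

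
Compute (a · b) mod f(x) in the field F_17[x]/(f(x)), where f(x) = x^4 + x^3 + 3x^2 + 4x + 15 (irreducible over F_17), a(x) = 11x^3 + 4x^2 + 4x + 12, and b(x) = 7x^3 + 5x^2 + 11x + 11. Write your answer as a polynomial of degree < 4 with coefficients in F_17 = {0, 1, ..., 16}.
a · b ≡ 11x^3 + 6x^2 + x + 13 (mod f(x))

Multiply in F_17[x]: a(x)·b(x) = (11x^3 + 4x^2 + 4x + 12)·(7x^3 + 5x^2 + 11x + 11) = 9x^6 + 15x^5 + 16x^4 + 14x^3 + 12x^2 + 6x + 13. This has degree ≥ 4, so divide by f(x) over F_17: 9x^6 + 15x^5 + 16x^4 + 14x^3 + 12x^2 + 6x + 13 = (9x^2 + 6x)·(x^4 + x^3 + 3x^2 + 4x + 15) + (11x^3 + 6x^2 + x + 13). Hence a·b ≡ 11x^3 + 6x^2 + x + 13 (mod f). (F_17[x]/(f) is a field with 17^4 = 83521 elements since f is irreducible of degree 4.)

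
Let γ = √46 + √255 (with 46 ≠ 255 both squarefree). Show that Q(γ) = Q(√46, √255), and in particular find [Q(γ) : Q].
[Q(γ) : Q] = 4 (equivalently, Q(γ) = Q(√46, √255))

Obviously Q(γ) ⊆ Q(√46, √255), and [Q(√46, √255):Q] = 4 (since 46, 255 are distinct squarefree integers > 1 with 11730 not a perfect square). To show equality we compute the minimal polynomial of γ. From γ = √46 + √255: γ^2 = 46 + 2√(11730) + 255 = 301 + 2√(11730), so γ^2 - 301 = 2√(11730); squaring, (γ^2 - 301)^2 = 4·11730, i.e. γ^4 - 602γ^2 + 90601 - 46920 = 0, i.e. γ^4 - 602γ^2 + 43681 = 0. So γ is a root of x^4 - 602x^2 + 43681. This polynomial is irreducible over Q: it has no rational root (each ±√46 ± √255 is irrational), and any factorization into two quadratics over Q would force √(11730) ∈ Q (pairing opposite roots) or √46, √255 ∈ Q (other pairings), all impossible. Hence [Q(γ):Q] = 4 = [Q(√46, √255):Q], so Q(γ) = Q(√46, √255).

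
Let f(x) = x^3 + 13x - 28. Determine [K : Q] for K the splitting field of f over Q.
[K : Q] = 6

By the rational root test, any rational root of the monic integer polynomial f(x) = x^3 + 13x - 28 must be an integer dividing the constant term -28, i.e. one of ±{1, 2, 4, 7, 14, 28}. Evaluating: f(1) = -14, f(-1) = -42, f(2) = 6, f(-2) = -62, f(4) = 88, f(-4) = -144, f(7) = 406, f(-7) = -462, f(14) = 2898, f(-14) = -2954, f(28) = 22288, f(-28) = -22344; none is 0, so f has no rational root and is therefore irreducible over Q (a cubic with no linear factor over a field is irreducible). For an irreducible cubic, the Galois group is A_3 or S_3 according as the discriminant disc(f) = -4a^3 - 27b^2 = -4·(13)^3 - 27·(-28)^2 = -29956 is or is not a square in Q. Here disc(f) = -29956 is not a perfect square in Q, so the Galois group of f over Q is not contained in A_3 and must be all of S_3. The splitting field has degree |S_3| = 6 over Q, so [K : Q] = 6.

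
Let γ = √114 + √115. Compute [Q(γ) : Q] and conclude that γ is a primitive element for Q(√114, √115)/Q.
[Q(γ) : Q] = 4 (equivalently, Q(γ) = Q(√114, √115))

Obviously Q(γ) ⊆ Q(√114, √115), and [Q(√114, √115):Q] = 4 (since 114, 115 are distinct squarefree integers > 1 with 13110 not a perfect square). To show equality we compute the minimal polynomial of γ. From γ = √114 + √115: γ^2 = 114 + 2√(13110) + 115 = 229 + 2√(13110), so γ^2 - 229 = 2√(13110); squaring, (γ^2 - 229)^2 = 4·13110, i.e. γ^4 - 458γ^2 + 52441 - 52440 = 0, i.e. γ^4 - 458γ^2 + 1 = 0. So γ is a root of x^4 - 458x^2 + 1. This polynomial is irreducible over Q: it has no rational root (each ±√114 ± √115 is irrational), and any factorization into two quadratics over Q would force √(13110) ∈ Q (pairing opposite roots) or √114, √115 ∈ Q (other pairings), all impossible. Hence [Q(γ):Q] = 4 = [Q(√114, √115):Q], so Q(γ) = Q(√114, √115).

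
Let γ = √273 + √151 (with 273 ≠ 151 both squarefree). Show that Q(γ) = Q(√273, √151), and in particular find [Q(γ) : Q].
[Q(γ) : Q] = 4 (equivalently, Q(γ) = Q(√273, √151))

Obviously Q(γ) ⊆ Q(√273, √151), and [Q(√273, √151):Q] = 4 (since 273, 151 are distinct squarefree integers > 1 with 41223 not a perfect square). To show equality we compute the minimal polynomial of γ. From γ = √273 + √151: γ^2 = 273 + 2√(41223) + 151 = 424 + 2√(41223), so γ^2 - 424 = 2√(41223); squaring, (γ^2 - 424)^2 = 4·41223, i.e. γ^4 - 848γ^2 + 179776 - 164892 = 0, i.e. γ^4 - 848γ^2 + 14884 = 0. So γ is a root of x^4 - 848x^2 + 14884. This polynomial is irreducible over Q: it has no rational root (each ±√273 ± √151 is irrational), and any factorization into two quadratics over Q would force √(41223) ∈ Q (pairing opposite roots) or √273, √151 ∈ Q (other pairings), all impossible. Hence [Q(γ):Q] = 4 = [Q(√273, √151):Q], so Q(γ) = Q(√273, √151).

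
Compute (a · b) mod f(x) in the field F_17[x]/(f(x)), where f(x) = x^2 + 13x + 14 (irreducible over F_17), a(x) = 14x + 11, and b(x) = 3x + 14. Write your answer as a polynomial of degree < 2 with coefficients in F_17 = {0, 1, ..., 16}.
a · b ≡ 6x + 8 (mod f(x))

Multiply in F_17[x]: a(x)·b(x) = (14x + 11)·(3x + 14) = 8x^2 + 8x + 1. This has degree ≥ 2, so divide by f(x) over F_17: 8x^2 + 8x + 1 = (8)·(x^2 + 13x + 14) + (6x + 8). Hence a·b ≡ 6x + 8 (mod f). (F_17[x]/(f) is a field with 17^2 = 289 elements since f is irreducible of degree 2.)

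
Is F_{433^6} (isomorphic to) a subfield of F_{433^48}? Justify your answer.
Yes: F_{433^6} is a subfield of F_{433^48}

F_{p^m} embeds in F_{p^n} iff m | n (since F_{p^n} is the splitting field of x^(p^n) - x, and F_{p^m} ⊂ F_{p^n} forces p^n to be a power of p^m, i.e. m | n; conversely if m | n then every root of x^(p^m) - x is a root of x^(p^n) - x). Here 6 | 48 (since 48 = 8·6), so F_{433^6} is a subfield of F_{433^48}, and [F_{433^48} : F_{433^6}] = 48/6 = 8.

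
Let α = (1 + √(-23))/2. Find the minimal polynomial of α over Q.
m_α(x) = x^2 - x + 6

From 2α - 1 = √(-23), squaring gives (2α - 1)^2 = -23, i.e. 4α^2 - 4α + 1 = -23, so α^2 - α + (1 + 23)/4 = 0. Since -23 ≡ 1 (mod 4), (1 + 23)/4 = 6 ∈ Z. The polynomial x^2 - x + 6 has discriminant 1 - 4·(6) = -23, which is not a perfect square in Q (d = -23 is squarefree and ≠ 1), so x^2 - x + 6 is irreducible over Q. It is the minimal polynomial of α.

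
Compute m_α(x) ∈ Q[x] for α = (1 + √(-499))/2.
m_α(x) = x^2 - x + 125

From 2α - 1 = √(-499), squaring gives (2α - 1)^2 = -499, i.e. 4α^2 - 4α + 1 = -499, so α^2 - α + (1 + 499)/4 = 0. Since -499 ≡ 1 (mod 4), (1 + 499)/4 = 125 ∈ Z. The polynomial x^2 - x + 125 has discriminant 1 - 4·(125) = -499, which is not a perfect square in Q (d = -499 is squarefree and ≠ 1), so x^2 - x + 125 is irreducible over Q. It is the minimal polynomial of α.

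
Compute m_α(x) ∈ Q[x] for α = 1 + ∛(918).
m_α(x) = x^3 - 3x^2 + 3x - 919

Set β = α - 1 = ∛(918), so β^3 = 918. Then (α - 1)^3 - 918 = 0, i.e. α is a root of g(x) = (x - 1)^3 - 918 = x^3 - 3x^2 + 3x - 919. Since g(x) = h(x - 1) where h(x) = x^3 - 918, and h is irreducible over Q (because 918 is not a perfect cube, so h has no rational root, and a monic cubic with no rational root is irreducible), g is also irreducible (irreducibility is preserved under the substitution x → x - 1). Hence m_α(x) = x^3 - 3x^2 + 3x - 919.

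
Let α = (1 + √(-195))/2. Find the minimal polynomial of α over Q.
m_α(x) = x^2 - x + 49

From 2α - 1 = √(-195), squaring gives (2α - 1)^2 = -195, i.e. 4α^2 - 4α + 1 = -195, so α^2 - α + (1 + 195)/4 = 0. Since -195 ≡ 1 (mod 4), (1 + 195)/4 = 49 ∈ Z. The polynomial x^2 - x + 49 has discriminant 1 - 4·(49) = -195, which is not a perfect square in Q (d = -195 is squarefree and ≠ 1), so x^2 - x + 49 is irreducible over Q. It is the minimal polynomial of α.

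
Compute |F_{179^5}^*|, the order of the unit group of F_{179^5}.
|F_{179^5}^*| = 183765996898

F_{179^5} has 179^5 = 183765996899 elements; its multiplicative group consists of all nonzero elements, so |F_{179^5}^*| = 183765996899 - 1 = 183765996898. (It is cyclic since any finite subgroup of the multiplicative group of a field is cyclic.)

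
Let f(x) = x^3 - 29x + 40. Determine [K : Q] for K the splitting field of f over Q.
[K : Q] = 6

By the rational root test, any rational root of the monic integer polynomial f(x) = x^3 - 29x + 40 must be an integer dividing the constant term 40, i.e. one of ±{1, 2, 4, 5, 8, 10, 20, 40}. Evaluating: f(1) = 12, f(-1) = 68, f(2) = -10, f(-2) = 90, f(4) = -12, f(-4) = 92, f(5) = 20, f(-5) = 60, f(8) = 320, f(-8) = -240, f(10) = 750, f(-10) = -670, f(20) = 7460, f(-20) = -7380, f(40) = 62880, f(-40) = -62800; none is 0, so f has no rational root and is therefore irreducible over Q (a cubic with no linear factor over a field is irreducible). For an irreducible cubic, the Galois group is A_3 or S_3 according as the discriminant disc(f) = -4a^3 - 27b^2 = -4·(-29)^3 - 27·(40)^2 = 54356 is or is not a square in Q. Here disc(f) = 54356 is not a perfect square in Q, so the Galois group of f over Q is not contained in A_3 and must be all of S_3. The splitting field has degree |S_3| = 6 over Q, so [K : Q] = 6.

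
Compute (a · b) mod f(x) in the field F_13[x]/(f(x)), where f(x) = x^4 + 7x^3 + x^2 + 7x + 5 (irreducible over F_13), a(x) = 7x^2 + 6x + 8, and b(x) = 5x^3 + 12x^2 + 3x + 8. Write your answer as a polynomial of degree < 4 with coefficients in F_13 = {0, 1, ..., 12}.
a · b ≡ x^3 + 4x^2 + 8x + 4 (mod f(x))

Multiply in F_13[x]: a(x)·b(x) = (7x^2 + 6x + 8)·(5x^3 + 12x^2 + 3x + 8) = 9x^5 + 10x^4 + 3x^3 + x^2 + 7x + 12. This has degree ≥ 4, so divide by f(x) over F_13: 9x^5 + 10x^4 + 3x^3 + x^2 + 7x + 12 = (9x + 12)·(x^4 + 7x^3 + x^2 + 7x + 5) + (x^3 + 4x^2 + 8x + 4). Hence a·b ≡ x^3 + 4x^2 + 8x + 4 (mod f). (F_13[x]/(f) is a field with 13^4 = 28561 elements since f is irreducible of degree 4.)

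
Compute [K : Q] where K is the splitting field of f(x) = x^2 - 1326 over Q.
[K : Q] = 2

f(x) = x^2 - 1326 factors as (x - √1326)(x + √1326). The splitting field is K = Q(√1326). Since 1326 is squarefree and > 1, it is not a perfect square, so x^2 - 1326 is irreducible over Q and [Q(√1326) : Q] = 2. Hence [K : Q] = 2.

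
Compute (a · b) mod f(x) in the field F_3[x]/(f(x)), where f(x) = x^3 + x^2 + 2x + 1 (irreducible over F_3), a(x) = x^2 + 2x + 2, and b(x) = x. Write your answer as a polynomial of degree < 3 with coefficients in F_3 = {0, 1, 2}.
a · b ≡ x^2 + 2 (mod f(x))

Multiply in F_3[x]: a(x)·b(x) = (x^2 + 2x + 2)·(x) = x^3 + 2x^2 + 2x. This has degree ≥ 3, so divide by f(x) over F_3: x^3 + 2x^2 + 2x = (1)·(x^3 + x^2 + 2x + 1) + (x^2 + 2). Hence a·b ≡ x^2 + 2 (mod f). (F_3[x]/(f) is a field with 3^3 = 27 elements since f is irreducible of degree 3.)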